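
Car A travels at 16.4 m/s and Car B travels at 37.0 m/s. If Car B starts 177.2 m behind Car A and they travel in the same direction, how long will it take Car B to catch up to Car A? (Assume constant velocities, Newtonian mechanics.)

Relative speed: v_rel = 37.0 - 16.4 = 20.6 m/s
Time to catch: t = d₀/v_rel = 177.2/20.6 = 8.6 s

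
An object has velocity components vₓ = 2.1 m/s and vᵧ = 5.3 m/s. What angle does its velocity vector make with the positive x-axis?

θ = arctan(vᵧ/vₓ) = arctan(5.3/2.1) = 68.39°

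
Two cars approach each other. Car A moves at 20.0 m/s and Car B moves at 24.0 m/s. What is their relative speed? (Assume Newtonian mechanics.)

v_rel = v_A + v_B = 20.0 + 24.0 = 44.0 m/s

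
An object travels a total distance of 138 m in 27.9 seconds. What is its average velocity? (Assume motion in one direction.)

v_avg = Δd / Δt = 138 / 27.9 = 4.95 m/s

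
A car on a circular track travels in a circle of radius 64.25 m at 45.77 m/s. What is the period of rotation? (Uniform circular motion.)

T = 2πr/v = 2π×64.25/45.77 = 8.82 s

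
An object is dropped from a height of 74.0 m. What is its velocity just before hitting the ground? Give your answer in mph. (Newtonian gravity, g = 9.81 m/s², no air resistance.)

v = √(2gh) = √(2 × 9.81 × 74.0) = 38.1035 m/s
v = 38.1035 m/s / 0.44704 = 85.24 mph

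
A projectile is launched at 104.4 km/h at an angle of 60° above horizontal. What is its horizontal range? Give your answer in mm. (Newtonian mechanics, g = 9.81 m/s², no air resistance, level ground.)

v₀ = 104.4 km/h × 0.2777777777777778 = 29.0 m/s
R = v₀² × sin(2θ) / g = 29.0² × sin(2 × 60°) / 9.81 = 841.0 × 0.866025 / 9.81 = 74.2433 m
R = 74.2433 m / 0.001 = 74240 mm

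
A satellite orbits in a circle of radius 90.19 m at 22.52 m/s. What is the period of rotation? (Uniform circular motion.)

T = 2πr/v = 2π×90.19/22.52 = 25.16 s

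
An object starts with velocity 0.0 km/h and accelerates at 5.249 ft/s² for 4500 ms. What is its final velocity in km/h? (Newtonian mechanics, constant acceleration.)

v₀ = 0.0 km/h × 0.2777777777777778 = 0.0 m/s
a = 5.249 ft/s² × 0.3048 = 1.5999 m/s²
t = 4500 ms × 0.001 = 4.5 s
v = v₀ + a × t = 0.0 + 1.5999 × 4.5 = 7.19955 m/s
v = 7.19955 m/s / 0.2777777777777778 = 25.92 km/h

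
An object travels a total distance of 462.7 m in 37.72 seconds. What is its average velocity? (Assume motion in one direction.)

v_avg = Δd / Δt = 462.7 / 37.72 = 12.27 m/s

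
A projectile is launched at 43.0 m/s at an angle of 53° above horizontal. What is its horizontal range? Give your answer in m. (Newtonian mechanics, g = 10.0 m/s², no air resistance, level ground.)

R = v₀² × sin(2θ) / g = 43.0² × sin(2 × 53°) / 10.0 = 1849.0 × 0.961262 / 10.0 = 177.7 m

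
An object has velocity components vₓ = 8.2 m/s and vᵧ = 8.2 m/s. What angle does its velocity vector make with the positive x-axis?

θ = arctan(vᵧ/vₓ) = arctan(8.2/8.2) = 45.0°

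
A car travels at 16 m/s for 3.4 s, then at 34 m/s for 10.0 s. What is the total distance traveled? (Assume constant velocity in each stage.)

d₁ = v₁t₁ = 16 × 3.4 = 54.4 m
d₂ = v₂t₂ = 34 × 10.0 = 340.0 m
d_total = 54.4 + 340.0 = 394.4 m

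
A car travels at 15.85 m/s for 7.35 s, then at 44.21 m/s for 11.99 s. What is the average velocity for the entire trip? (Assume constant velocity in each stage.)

d₁ = v₁t₁ = 15.85 × 7.35 = 116.4975 m
d₂ = v₂t₂ = 44.21 × 11.99 = 530.0779 m
d_total = 646.5754 m, t_total = 19.34 s
v_avg = d_total/t_total = 646.5754/19.34 = 33.43 m/s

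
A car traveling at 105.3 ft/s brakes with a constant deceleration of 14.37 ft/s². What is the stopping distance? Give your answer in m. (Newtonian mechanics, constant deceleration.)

v₀ = 105.3 ft/s × 0.3048 = 32.0954 m/s
a = 14.37 ft/s² × 0.3048 = 4.37998 m/s²
d = v₀² / (2a) = 32.0954² / (2 × 4.37998) = 1030.11 / 8.75996 = 117.6 m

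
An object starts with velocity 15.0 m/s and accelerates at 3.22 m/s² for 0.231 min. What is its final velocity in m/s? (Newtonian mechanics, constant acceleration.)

t = 0.231 min × 60.0 = 13.86 s
v = v₀ + a × t = 15.0 + 3.22 × 13.86 = 59.63 m/s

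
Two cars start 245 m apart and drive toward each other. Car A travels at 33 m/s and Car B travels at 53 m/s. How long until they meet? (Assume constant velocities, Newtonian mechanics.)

Combined speed: v_combined = 33 + 53 = 86 m/s
Time to meet: t = d/v_combined = 245/86 = 2.85 s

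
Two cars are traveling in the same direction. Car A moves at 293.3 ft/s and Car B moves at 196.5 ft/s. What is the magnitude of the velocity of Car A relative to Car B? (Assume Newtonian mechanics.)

v_rel = |v_A - v_B| = |293.3 - 196.5| = 96.8 ft/s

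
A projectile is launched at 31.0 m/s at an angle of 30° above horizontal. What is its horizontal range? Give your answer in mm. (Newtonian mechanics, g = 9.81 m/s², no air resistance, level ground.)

R = v₀² × sin(2θ) / g = 31.0² × sin(2 × 30°) / 9.81 = 961.0 × 0.866025 / 9.81 = 84.8369 m
R = 84.8369 m / 0.001 = 84840 mm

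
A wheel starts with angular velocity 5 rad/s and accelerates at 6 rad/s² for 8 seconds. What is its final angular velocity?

ω = ω₀ + αt = 5 + 6 × 8 = 53 rad/s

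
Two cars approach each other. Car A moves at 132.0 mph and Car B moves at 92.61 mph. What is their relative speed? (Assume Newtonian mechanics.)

v_rel = v_A + v_B = 132.0 + 92.61 = 224.61 mph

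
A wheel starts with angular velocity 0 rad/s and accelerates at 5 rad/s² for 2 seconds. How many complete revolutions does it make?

θ = ω₀t + ½αt² = 0×2 + ½×5×2² = 10.0 rad
Total revolutions = θ/(2π) = 10.0/(2π) = 1.59
Complete revolutions = ⌊1.59⌋ = 1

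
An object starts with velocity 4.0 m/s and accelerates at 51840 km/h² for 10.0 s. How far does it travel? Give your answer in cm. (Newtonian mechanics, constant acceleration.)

a = 51840 km/h² × 7.716049382716049e-05 = 4.0 m/s²
d = v₀ × t + ½ × a × t² = 4.0 × 10.0 + 0.5 × 4.0 × 10.0² = 240.0 m
d = 240.0 m / 0.01 = 24000 cm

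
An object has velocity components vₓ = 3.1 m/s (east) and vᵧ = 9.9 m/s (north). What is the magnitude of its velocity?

|v| = √(vₓ² + vᵧ²) = √(3.1² + 9.9²) = √(107.62) = 10.37 m/s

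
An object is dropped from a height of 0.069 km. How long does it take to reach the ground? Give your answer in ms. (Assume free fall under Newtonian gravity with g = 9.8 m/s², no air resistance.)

h = 0.069 km × 1000.0 = 69.0 m
t = √(2h/g) = √(2 × 69.0 / 9.8) = 3.75255 s
t = 3.75255 s / 0.001 = 3753 ms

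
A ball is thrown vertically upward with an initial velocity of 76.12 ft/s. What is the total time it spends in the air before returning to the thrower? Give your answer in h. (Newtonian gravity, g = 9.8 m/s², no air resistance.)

v₀ = 76.12 ft/s × 0.3048 = 23.2014 m/s
t_total = 2 × v₀ / g = 2 × 23.2014 / 9.8 = 4.73498 s
t_total = 4.73498 s / 3600.0 = 0.001315 h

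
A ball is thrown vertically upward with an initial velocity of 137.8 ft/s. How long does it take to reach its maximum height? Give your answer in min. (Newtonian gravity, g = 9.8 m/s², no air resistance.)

v₀ = 137.8 ft/s × 0.3048 = 42.0014 m/s
t_up = v₀ / g = 42.0014 / 9.8 = 4.28586 s
t_up = 4.28586 s / 60.0 = 0.07143 min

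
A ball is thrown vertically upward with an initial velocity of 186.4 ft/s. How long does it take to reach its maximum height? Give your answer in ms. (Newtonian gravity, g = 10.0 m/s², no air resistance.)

v₀ = 186.4 ft/s × 0.3048 = 56.8147 m/s
t_up = v₀ / g = 56.8147 / 10.0 = 5.68147 s
t_up = 5.68147 s / 0.001 = 5681 ms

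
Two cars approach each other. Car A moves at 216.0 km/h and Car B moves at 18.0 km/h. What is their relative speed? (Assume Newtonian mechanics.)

v_rel = v_A + v_B = 216.0 + 18.0 = 234.0 km/h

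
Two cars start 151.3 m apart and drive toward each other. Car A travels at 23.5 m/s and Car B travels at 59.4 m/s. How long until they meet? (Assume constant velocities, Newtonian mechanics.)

Combined speed: v_combined = 23.5 + 59.4 = 82.9 m/s
Time to meet: t = d/v_combined = 151.3/82.9 = 1.83 s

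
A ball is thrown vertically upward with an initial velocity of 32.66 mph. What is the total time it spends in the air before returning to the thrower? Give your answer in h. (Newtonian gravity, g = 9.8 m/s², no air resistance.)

v₀ = 32.66 mph × 0.44704 = 14.6003 m/s
t_total = 2 × v₀ / g = 2 × 14.6003 / 9.8 = 2.97965 s
t_total = 2.97965 s / 3600.0 = 0.0008277 h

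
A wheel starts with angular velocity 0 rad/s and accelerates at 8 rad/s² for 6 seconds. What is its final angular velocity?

ω = ω₀ + αt = 0 + 8 × 6 = 48 rad/s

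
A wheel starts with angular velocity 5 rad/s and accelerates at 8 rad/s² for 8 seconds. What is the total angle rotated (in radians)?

θ = ω₀t + ½αt² = 5×8 + ½×8×8² = 296.0 rad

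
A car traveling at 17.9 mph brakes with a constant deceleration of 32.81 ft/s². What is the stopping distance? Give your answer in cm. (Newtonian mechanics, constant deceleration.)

v₀ = 17.9 mph × 0.44704 = 8.00202 m/s
a = 32.81 ft/s² × 0.3048 = 10.0005 m/s²
d = v₀² / (2a) = 8.00202² / (2 × 10.0005) = 64.0323 / 20.001 = 3.20145 m
d = 3.20145 m / 0.01 = 320.1 cm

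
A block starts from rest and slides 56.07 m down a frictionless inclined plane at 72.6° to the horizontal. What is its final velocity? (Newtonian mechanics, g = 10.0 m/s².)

a = g sin(θ) = 10.0 × sin(72.6°) = 9.5424 m/s²
v = √(2ad) = √(2 × 9.5424 × 56.07) = 32.71 m/s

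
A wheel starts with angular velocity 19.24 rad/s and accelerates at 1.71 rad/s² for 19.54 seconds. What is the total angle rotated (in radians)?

θ = ω₀t + ½αt² = 19.24×19.54 + ½×1.71×19.54² = 702.4 rad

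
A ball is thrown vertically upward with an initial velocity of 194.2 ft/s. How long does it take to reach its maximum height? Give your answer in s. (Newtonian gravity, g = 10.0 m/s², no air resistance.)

v₀ = 194.2 ft/s × 0.3048 = 59.1922 m/s
t_up = v₀ / g = 59.1922 / 10.0 = 5.919 s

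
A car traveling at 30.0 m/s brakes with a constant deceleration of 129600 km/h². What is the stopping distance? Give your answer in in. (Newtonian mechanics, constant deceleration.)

a = 129600 km/h² × 7.716049382716049e-05 = 10.0 m/s²
d = v₀² / (2a) = 30.0² / (2 × 10.0) = 900.0 / 20.0 = 45.0 m
d = 45.0 m / 0.0254 = 1772 in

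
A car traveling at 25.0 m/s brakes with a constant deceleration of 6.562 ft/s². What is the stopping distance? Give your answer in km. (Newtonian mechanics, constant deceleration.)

a = 6.562 ft/s² × 0.3048 = 2.0001 m/s²
d = v₀² / (2a) = 25.0² / (2 × 2.0001) = 625.0 / 4.0002 = 156.242 m
d = 156.242 m / 1000.0 = 0.1562 km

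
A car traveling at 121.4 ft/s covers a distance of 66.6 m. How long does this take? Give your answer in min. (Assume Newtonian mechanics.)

v = 121.4 ft/s × 0.3048 = 37.0027 m/s
t = d / v = 66.6 / 37.0027 = 1.79987 s
t = 1.79987 s / 60.0 = 0.03 min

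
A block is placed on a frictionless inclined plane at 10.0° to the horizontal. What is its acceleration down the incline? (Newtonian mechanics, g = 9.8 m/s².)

a = g sin(θ) = 9.8 × sin(10.0°) = 9.8 × 0.1736 = 1.7 m/s²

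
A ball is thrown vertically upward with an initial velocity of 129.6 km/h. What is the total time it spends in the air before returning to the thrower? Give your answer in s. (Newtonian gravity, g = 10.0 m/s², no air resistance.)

v₀ = 129.6 km/h × 0.2777777777777778 = 36.0 m/s
t_total = 2 × v₀ / g = 2 × 36.0 / 10.0 = 7.2 s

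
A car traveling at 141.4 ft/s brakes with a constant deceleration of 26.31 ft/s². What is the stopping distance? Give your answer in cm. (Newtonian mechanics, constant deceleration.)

v₀ = 141.4 ft/s × 0.3048 = 43.0987 m/s
a = 26.31 ft/s² × 0.3048 = 8.01929 m/s²
d = v₀² / (2a) = 43.0987² / (2 × 8.01929) = 1857.5 / 16.0386 = 115.814 m
d = 115.814 m / 0.01 = 11580 cm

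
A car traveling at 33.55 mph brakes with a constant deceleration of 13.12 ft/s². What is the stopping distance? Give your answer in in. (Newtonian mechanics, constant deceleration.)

v₀ = 33.55 mph × 0.44704 = 14.9982 m/s
a = 13.12 ft/s² × 0.3048 = 3.99898 m/s²
d = v₀² / (2a) = 14.9982² / (2 × 3.99898) = 224.946 / 7.99796 = 28.1254 m
d = 28.1254 m / 0.0254 = 1107 in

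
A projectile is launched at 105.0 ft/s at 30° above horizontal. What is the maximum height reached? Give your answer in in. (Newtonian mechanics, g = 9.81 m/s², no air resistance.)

v₀ = 105.0 ft/s × 0.3048 = 32.004 m/s
H = v₀² × sin²(θ) / (2g) = 32.004² × sin(30°)² / (2 × 9.81) = 1024.26 × 0.25 / 19.62 = 13.0512 m
H = 13.0512 m / 0.0254 = 513.8 in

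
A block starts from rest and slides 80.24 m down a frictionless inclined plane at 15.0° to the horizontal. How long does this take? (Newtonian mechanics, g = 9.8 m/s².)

a = g sin(θ) = 9.8 × sin(15.0°) = 2.5364 m/s²
t = √(2d/a) = √(2 × 80.24 / 2.5364) = 7.95 s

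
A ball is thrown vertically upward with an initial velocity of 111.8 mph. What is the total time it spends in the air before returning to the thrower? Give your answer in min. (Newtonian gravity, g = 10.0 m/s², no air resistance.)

v₀ = 111.8 mph × 0.44704 = 49.9791 m/s
t_total = 2 × v₀ / g = 2 × 49.9791 / 10.0 = 9.99582 s
t_total = 9.99582 s / 60.0 = 0.1666 min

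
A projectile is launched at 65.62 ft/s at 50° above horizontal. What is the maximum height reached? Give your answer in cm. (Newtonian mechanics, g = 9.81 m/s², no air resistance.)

v₀ = 65.62 ft/s × 0.3048 = 20.001 m/s
H = v₀² × sin²(θ) / (2g) = 20.001² × sin(50°)² / (2 × 9.81) = 400.04 × 0.586824 / 19.62 = 11.965 m
H = 11.965 m / 0.01 = 1196 cm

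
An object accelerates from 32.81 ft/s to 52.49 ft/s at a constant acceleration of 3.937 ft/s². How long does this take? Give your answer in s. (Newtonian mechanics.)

v₀ = 32.81 ft/s × 0.3048 = 10.0005 m/s
v = 52.49 ft/s × 0.3048 = 15.999 m/s
a = 3.937 ft/s² × 0.3048 = 1.2 m/s²
t = (v - v₀) / a = (15.999 - 10.0005) / 1.2 = 4.999 s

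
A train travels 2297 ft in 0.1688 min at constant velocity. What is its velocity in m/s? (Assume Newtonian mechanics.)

d = 2297 ft × 0.3048 = 700.126 m
t = 0.1688 min × 60.0 = 10.128 s
v = d / t = 700.126 / 10.128 = 69.13 m/s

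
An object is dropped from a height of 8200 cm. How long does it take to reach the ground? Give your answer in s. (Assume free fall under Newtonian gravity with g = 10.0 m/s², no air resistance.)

h = 8200 cm × 0.01 = 82.0 m
t = √(2h/g) = √(2 × 82.0 / 10.0) = 4.05 s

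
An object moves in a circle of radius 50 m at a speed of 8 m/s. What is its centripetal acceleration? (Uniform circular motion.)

a_c = v²/r = 8²/50 = 64/50 = 1.28 m/s²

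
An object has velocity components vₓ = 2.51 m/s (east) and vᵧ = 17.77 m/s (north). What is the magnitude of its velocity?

|v| = √(vₓ² + vᵧ²) = √(2.51² + 17.77²) = √(322.073) = 17.95 m/s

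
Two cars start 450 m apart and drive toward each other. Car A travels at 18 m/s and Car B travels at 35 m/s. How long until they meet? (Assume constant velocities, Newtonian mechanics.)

Combined speed: v_combined = 18 + 35 = 53 m/s
Time to meet: t = d/v_combined = 450/53 = 8.49 s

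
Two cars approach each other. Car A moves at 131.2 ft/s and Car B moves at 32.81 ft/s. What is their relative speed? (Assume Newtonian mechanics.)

v_rel = v_A + v_B = 131.2 + 32.81 = 164.01 ft/s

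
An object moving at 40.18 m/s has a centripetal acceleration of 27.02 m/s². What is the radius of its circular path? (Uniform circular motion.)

r = v²/a_c = 40.18²/27.02 = 59.75 m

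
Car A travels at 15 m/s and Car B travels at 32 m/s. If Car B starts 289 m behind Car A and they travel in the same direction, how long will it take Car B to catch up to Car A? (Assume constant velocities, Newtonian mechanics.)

Relative speed: v_rel = 32 - 15 = 17 m/s
Time to catch: t = d₀/v_rel = 289/17 = 17.0 s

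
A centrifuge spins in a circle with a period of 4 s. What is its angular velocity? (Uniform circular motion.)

ω = 2π/T = 2π/4 = 1.5708 rad/s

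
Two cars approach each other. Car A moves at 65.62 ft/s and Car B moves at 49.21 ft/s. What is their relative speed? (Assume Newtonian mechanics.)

v_rel = v_A + v_B = 65.62 + 49.21 = 114.83 ft/s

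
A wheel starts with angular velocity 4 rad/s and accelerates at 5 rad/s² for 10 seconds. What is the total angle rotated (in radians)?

θ = ω₀t + ½αt² = 4×10 + ½×5×10² = 290.0 rad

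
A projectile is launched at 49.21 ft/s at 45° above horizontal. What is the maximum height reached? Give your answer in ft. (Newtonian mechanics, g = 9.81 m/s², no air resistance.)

v₀ = 49.21 ft/s × 0.3048 = 14.9992 m/s
H = v₀² × sin²(θ) / (2g) = 14.9992² × sin(45°)² / (2 × 9.81) = 224.976 × 0.5 / 19.62 = 5.73333 m
H = 5.73333 m / 0.3048 = 18.81 ft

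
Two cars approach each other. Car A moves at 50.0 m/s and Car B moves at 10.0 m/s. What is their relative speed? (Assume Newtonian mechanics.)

v_rel = v_A + v_B = 50.0 + 10.0 = 60.0 m/s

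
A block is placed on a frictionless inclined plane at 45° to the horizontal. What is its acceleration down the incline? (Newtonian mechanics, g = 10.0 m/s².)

a = g sin(θ) = 10.0 × sin(45°) = 10.0 × 0.7071 = 7.07 m/s²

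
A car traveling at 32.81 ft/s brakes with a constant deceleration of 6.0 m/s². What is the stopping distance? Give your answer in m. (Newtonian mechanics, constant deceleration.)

v₀ = 32.81 ft/s × 0.3048 = 10.0005 m/s
d = v₀² / (2a) = 10.0005² / (2 × 6.0) = 100.01 / 12.0 = 8.334 m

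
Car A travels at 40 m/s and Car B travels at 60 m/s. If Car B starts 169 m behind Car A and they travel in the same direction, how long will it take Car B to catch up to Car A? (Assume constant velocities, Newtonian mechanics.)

Relative speed: v_rel = 60 - 40 = 20 m/s
Time to catch: t = d₀/v_rel = 169/20 = 8.45 s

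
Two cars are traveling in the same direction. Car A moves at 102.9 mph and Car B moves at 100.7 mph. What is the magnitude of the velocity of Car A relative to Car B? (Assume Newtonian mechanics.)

v_rel = |v_A - v_B| = |102.9 - 100.7| = 2.2 mph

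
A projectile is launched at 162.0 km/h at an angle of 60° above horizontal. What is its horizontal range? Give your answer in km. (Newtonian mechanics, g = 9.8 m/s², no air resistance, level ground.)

v₀ = 162.0 km/h × 0.2777777777777778 = 45.0 m/s
R = v₀² × sin(2θ) / g = 45.0² × sin(2 × 60°) / 9.8 = 2025.0 × 0.866025 / 9.8 = 178.949 m
R = 178.949 m / 1000.0 = 0.1789 km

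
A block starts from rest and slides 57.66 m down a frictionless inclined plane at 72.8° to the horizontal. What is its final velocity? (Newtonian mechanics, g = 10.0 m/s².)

a = g sin(θ) = 10.0 × sin(72.8°) = 9.5528 m/s²
v = √(2ad) = √(2 × 9.5528 × 57.66) = 33.19 m/s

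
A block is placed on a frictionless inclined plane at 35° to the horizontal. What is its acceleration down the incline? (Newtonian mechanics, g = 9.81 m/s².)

a = g sin(θ) = 9.81 × sin(35°) = 9.81 × 0.5736 = 5.63 m/s²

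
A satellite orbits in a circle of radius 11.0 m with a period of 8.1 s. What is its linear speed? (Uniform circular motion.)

v = 2πr/T = 2π×11.0/8.1 = 8.53 m/s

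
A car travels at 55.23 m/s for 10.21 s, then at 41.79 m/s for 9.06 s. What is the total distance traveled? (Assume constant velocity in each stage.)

d₁ = v₁t₁ = 55.23 × 10.21 = 563.8983 m
d₂ = v₂t₂ = 41.79 × 9.06 = 378.6174 m
d_total = 563.8983 + 378.6174 = 942.52 m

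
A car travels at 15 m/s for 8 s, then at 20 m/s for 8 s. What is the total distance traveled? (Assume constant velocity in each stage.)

d₁ = v₁t₁ = 15 × 8 = 120 m
d₂ = v₂t₂ = 20 × 8 = 160 m
d_total = 120 + 160 = 280 m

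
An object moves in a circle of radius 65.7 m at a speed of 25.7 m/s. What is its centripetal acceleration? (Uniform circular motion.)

a_c = v²/r = 25.7²/65.7 = 660.49/65.7 = 10.05 m/s²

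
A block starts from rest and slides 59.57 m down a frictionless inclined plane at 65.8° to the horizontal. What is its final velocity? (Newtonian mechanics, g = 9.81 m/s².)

a = g sin(θ) = 9.81 × sin(65.8°) = 8.9479 m/s²
v = √(2ad) = √(2 × 8.9479 × 59.57) = 32.65 m/s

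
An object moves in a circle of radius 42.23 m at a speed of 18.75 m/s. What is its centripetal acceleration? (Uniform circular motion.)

a_c = v²/r = 18.75²/42.23 = 351.5625/42.23 = 8.32 m/s²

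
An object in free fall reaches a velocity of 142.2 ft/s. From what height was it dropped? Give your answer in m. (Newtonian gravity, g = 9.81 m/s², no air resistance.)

v = 142.2 ft/s × 0.3048 = 43.3426 m/s
h = v² / (2g) = 43.3426² / (2 × 9.81) = 95.75 m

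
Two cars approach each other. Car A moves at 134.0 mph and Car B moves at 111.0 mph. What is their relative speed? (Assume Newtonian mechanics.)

v_rel = v_A + v_B = 134.0 + 111.0 = 245.0 mph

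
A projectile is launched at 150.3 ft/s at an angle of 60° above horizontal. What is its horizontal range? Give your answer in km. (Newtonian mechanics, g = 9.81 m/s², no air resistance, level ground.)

v₀ = 150.3 ft/s × 0.3048 = 45.8114 m/s
R = v₀² × sin(2θ) / g = 45.8114² × sin(2 × 60°) / 9.81 = 2098.68 × 0.866025 / 9.81 = 185.271 m
R = 185.271 m / 1000.0 = 0.1853 km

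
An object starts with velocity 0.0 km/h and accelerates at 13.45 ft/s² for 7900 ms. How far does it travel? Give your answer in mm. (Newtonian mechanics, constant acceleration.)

v₀ = 0.0 km/h × 0.2777777777777778 = 0.0 m/s
a = 13.45 ft/s² × 0.3048 = 4.09956 m/s²
t = 7900 ms × 0.001 = 7.9 s
d = v₀ × t + ½ × a × t² = 0.0 × 7.9 + 0.5 × 4.09956 × 7.9² = 127.927 m
d = 127.927 m / 0.001 = 127900 mm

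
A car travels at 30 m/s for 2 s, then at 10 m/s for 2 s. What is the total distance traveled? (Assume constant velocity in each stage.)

d₁ = v₁t₁ = 30 × 2 = 60 m
d₂ = v₂t₂ = 10 × 2 = 20 m
d_total = 60 + 20 = 80 m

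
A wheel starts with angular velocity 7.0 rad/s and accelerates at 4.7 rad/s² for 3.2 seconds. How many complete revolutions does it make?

θ = ω₀t + ½αt² = 7.0×3.2 + ½×4.7×3.2² = 46.464 rad
Total revolutions = θ/(2π) = 46.464/(2π) = 7.39
Complete revolutions = ⌊7.39⌋ = 7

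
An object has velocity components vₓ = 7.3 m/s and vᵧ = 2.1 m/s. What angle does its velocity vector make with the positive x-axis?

θ = arctan(vᵧ/vₓ) = arctan(2.1/7.3) = 16.05°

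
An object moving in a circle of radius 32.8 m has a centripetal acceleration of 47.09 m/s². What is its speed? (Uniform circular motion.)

v = √(a_c × r) = √(47.09 × 32.8) = 39.3 m/s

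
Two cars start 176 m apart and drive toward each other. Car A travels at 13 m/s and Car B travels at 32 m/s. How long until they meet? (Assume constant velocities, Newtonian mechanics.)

Combined speed: v_combined = 13 + 32 = 45 m/s
Time to meet: t = d/v_combined = 176/45 = 3.91 s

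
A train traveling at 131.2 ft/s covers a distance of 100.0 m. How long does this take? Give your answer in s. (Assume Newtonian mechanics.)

v = 131.2 ft/s × 0.3048 = 39.9898 m/s
t = d / v = 100.0 / 39.9898 = 2.501 s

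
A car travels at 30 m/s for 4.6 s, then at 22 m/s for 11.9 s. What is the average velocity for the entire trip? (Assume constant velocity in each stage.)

d₁ = v₁t₁ = 30 × 4.6 = 138.0 m
d₂ = v₂t₂ = 22 × 11.9 = 261.8 m
d_total = 399.8 m, t_total = 16.5 s
v_avg = d_total/t_total = 399.8/16.5 = 24.23 m/s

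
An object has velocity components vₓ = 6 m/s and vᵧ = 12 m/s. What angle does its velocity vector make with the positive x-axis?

θ = arctan(vᵧ/vₓ) = arctan(12/6) = 63.43°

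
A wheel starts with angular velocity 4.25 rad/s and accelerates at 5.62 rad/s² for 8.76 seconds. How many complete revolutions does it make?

θ = ω₀t + ½αt² = 4.25×8.76 + ½×5.62×8.76² = 252.862656 rad
Total revolutions = θ/(2π) = 252.862656/(2π) = 40.24
Complete revolutions = ⌊40.24⌋ = 40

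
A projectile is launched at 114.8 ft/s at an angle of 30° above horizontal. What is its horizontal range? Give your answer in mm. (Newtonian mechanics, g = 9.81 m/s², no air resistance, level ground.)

v₀ = 114.8 ft/s × 0.3048 = 34.991 m/s
R = v₀² × sin(2θ) / g = 34.991² × sin(2 × 30°) / 9.81 = 1224.37 × 0.866025 / 9.81 = 108.087 m
R = 108.087 m / 0.001 = 108100 mm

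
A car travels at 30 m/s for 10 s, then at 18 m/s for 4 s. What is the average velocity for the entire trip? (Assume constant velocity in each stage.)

d₁ = v₁t₁ = 30 × 10 = 300 m
d₂ = v₂t₂ = 18 × 4 = 72 m
d_total = 372 m, t_total = 14 s
v_avg = d_total/t_total = 372/14 = 26.57 m/s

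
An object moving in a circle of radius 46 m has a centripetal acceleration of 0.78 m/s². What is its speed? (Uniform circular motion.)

v = √(a_c × r) = √(0.78 × 46) = 5.99 m/s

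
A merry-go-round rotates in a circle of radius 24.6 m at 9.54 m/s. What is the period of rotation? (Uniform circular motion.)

T = 2πr/v = 2π×24.6/9.54 = 16.2 s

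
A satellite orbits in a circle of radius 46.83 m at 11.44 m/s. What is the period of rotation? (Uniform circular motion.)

T = 2πr/v = 2π×46.83/11.44 = 25.72 s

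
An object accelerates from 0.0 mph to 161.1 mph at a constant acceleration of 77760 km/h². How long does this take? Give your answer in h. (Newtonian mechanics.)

v₀ = 0.0 mph × 0.44704 = 0.0 m/s
v = 161.1 mph × 0.44704 = 72.0181 m/s
a = 77760 km/h² × 7.716049382716049e-05 = 6.0 m/s²
t = (v - v₀) / a = (72.0181 - 0.0) / 6.0 = 12.003 s
t = 12.003 s / 3600.0 = 0.003334 h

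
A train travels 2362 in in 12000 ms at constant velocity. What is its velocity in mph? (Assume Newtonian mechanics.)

d = 2362 in × 0.0254 = 59.9948 m
t = 12000 ms × 0.001 = 12.0 s
v = d / t = 59.9948 / 12.0 = 4.99957 m/s
v = 4.99957 m/s / 0.44704 = 11.18 mph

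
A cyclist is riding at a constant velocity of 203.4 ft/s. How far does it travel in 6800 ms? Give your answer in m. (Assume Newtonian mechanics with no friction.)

v = 203.4 ft/s × 0.3048 = 61.9963 m/s
t = 6800 ms × 0.001 = 6.8 s
d = v × t = 61.9963 × 6.8 = 421.6 m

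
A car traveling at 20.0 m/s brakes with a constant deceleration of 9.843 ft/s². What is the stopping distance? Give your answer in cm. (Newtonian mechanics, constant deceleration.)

a = 9.843 ft/s² × 0.3048 = 3.00015 m/s²
d = v₀² / (2a) = 20.0² / (2 × 3.00015) = 400.0 / 6.0003 = 66.6633 m
d = 66.6633 m / 0.01 = 6666 cm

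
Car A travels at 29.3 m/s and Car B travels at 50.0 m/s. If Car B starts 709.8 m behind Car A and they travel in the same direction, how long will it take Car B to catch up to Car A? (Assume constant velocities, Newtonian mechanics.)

Relative speed: v_rel = 50.0 - 29.3 = 20.7 m/s
Time to catch: t = d₀/v_rel = 709.8/20.7 = 34.29 s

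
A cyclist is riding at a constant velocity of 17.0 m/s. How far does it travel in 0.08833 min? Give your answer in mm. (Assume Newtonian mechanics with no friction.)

t = 0.08833 min × 60.0 = 5.2998 s
d = v × t = 17.0 × 5.2998 = 90.0966 m
d = 90.0966 m / 0.001 = 90100 mm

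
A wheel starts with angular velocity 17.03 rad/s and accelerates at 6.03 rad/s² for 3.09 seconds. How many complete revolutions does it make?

θ = ω₀t + ½αt² = 17.03×3.09 + ½×6.03×3.09² = 81.4102215 rad
Total revolutions = θ/(2π) = 81.4102215/(2π) = 12.96
Complete revolutions = ⌊12.96⌋ = 12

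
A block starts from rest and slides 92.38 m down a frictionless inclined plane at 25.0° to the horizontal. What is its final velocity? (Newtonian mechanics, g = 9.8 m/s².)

a = g sin(θ) = 9.8 × sin(25.0°) = 4.1417 m/s²
v = √(2ad) = √(2 × 4.1417 × 92.38) = 27.66 m/s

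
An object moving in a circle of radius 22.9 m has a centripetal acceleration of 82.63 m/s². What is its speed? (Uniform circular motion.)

v = √(a_c × r) = √(82.63 × 22.9) = 43.5 m/s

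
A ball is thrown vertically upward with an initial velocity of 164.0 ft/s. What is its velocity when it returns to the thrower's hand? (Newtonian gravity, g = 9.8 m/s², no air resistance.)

By conservation of energy (no air resistance), the ball returns to the throw height with the same speed as launch, but directed downward.
|v_ground| = v₀ = 164.0 ft/s
v_ground = 164.0 ft/s (downward)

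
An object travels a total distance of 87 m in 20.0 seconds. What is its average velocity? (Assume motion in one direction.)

v_avg = Δd / Δt = 87 / 20.0 = 4.35 m/s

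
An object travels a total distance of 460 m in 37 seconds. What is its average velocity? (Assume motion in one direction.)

v_avg = Δd / Δt = 460 / 37 = 12.43 m/s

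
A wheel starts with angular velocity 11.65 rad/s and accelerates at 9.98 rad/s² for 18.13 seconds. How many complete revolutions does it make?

θ = ω₀t + ½αt² = 11.65×18.13 + ½×9.98×18.13² = 1851.412031 rad
Total revolutions = θ/(2π) = 1851.412031/(2π) = 294.66
Complete revolutions = ⌊294.66⌋ = 294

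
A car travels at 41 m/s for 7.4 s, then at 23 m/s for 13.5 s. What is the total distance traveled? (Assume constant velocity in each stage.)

d₁ = v₁t₁ = 41 × 7.4 = 303.4 m
d₂ = v₂t₂ = 23 × 13.5 = 310.5 m
d_total = 303.4 + 310.5 = 613.9 m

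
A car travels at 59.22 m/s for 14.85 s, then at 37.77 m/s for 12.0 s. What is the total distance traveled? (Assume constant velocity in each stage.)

d₁ = v₁t₁ = 59.22 × 14.85 = 879.417 m
d₂ = v₂t₂ = 37.77 × 12.0 = 453.24 m
d_total = 879.417 + 453.24 = 1332.66 m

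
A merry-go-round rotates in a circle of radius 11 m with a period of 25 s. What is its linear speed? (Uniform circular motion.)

v = 2πr/T = 2π×11/25 = 2.76 m/s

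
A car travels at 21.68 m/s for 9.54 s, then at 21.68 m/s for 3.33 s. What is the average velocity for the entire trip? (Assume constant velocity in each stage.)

d₁ = v₁t₁ = 21.68 × 9.54 = 206.8272 m
d₂ = v₂t₂ = 21.68 × 3.33 = 72.1944 m
d_total = 279.0216 m, t_total = 12.87 s
v_avg = d_total/t_total = 279.0216/12.87 = 21.68 m/s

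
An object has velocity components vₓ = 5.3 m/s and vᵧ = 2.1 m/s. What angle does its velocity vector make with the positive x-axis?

θ = arctan(vᵧ/vₓ) = arctan(2.1/5.3) = 21.61°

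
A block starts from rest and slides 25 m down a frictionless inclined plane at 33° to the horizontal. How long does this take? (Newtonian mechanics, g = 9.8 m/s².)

a = g sin(θ) = 9.8 × sin(33°) = 5.3375 m/s²
t = √(2d/a) = √(2 × 25 / 5.3375) = 3.06 s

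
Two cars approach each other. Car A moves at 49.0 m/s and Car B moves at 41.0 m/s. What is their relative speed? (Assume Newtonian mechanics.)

v_rel = v_A + v_B = 49.0 + 41.0 = 90.0 m/s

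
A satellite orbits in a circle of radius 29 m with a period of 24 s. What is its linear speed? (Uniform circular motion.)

v = 2πr/T = 2π×29/24 = 7.59 m/s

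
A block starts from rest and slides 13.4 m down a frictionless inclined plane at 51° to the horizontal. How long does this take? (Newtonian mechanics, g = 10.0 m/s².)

a = g sin(θ) = 10.0 × sin(51°) = 7.7715 m/s²
t = √(2d/a) = √(2 × 13.4 / 7.7715) = 1.86 s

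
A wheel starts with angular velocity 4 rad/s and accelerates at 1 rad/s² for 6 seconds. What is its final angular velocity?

ω = ω₀ + αt = 4 + 1 × 6 = 10 rad/s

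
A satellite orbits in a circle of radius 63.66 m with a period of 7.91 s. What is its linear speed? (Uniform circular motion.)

v = 2πr/T = 2π×63.66/7.91 = 50.57 m/s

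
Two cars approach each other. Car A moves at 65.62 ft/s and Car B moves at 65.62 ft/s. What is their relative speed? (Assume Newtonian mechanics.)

v_rel = v_A + v_B = 65.62 + 65.62 = 131.24 ft/s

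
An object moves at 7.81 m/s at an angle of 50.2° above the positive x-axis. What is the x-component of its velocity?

vₓ = v cos(θ) = 7.81 × cos(50.2°) = 5.0 m/s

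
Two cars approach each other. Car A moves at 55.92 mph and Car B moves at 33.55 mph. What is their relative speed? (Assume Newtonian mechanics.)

v_rel = v_A + v_B = 55.92 + 33.55 = 89.47 mph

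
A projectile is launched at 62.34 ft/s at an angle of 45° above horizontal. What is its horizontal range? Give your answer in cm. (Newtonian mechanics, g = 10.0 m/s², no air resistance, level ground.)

v₀ = 62.34 ft/s × 0.3048 = 19.0012 m/s
R = v₀² × sin(2θ) / g = 19.0012² × sin(2 × 45°) / 10.0 = 361.046 × 1.0 / 10.0 = 36.1046 m
R = 36.1046 m / 0.01 = 3610 cm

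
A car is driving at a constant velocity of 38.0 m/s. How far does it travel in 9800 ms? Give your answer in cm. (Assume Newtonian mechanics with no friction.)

t = 9800 ms × 0.001 = 9.8 s
d = v × t = 38.0 × 9.8 = 372.4 m
d = 372.4 m / 0.01 = 37240 cm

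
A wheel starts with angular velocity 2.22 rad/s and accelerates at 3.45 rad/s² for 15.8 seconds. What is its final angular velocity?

ω = ω₀ + αt = 2.22 + 3.45 × 15.8 = 56.73 rad/s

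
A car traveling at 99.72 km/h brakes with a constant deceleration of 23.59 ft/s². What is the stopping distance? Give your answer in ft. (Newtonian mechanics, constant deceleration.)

v₀ = 99.72 km/h × 0.2777777777777778 = 27.7 m/s
a = 23.59 ft/s² × 0.3048 = 7.19023 m/s²
d = v₀² / (2a) = 27.7² / (2 × 7.19023) = 767.29 / 14.3805 = 53.3563 m
d = 53.3563 m / 0.3048 = 175.1 ft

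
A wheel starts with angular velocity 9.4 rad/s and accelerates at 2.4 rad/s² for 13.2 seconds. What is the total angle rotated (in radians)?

θ = ω₀t + ½αt² = 9.4×13.2 + ½×2.4×13.2² = 333.17 rad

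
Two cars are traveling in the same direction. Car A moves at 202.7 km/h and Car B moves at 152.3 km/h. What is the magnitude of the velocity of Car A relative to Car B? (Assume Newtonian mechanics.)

v_rel = |v_A - v_B| = |202.7 - 152.3| = 50.4 km/h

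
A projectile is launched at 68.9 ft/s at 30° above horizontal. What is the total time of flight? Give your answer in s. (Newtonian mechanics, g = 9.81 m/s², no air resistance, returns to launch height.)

v₀ = 68.9 ft/s × 0.3048 = 21.0007 m/s
T = 2 × v₀ × sin(θ) / g = 2 × 21.0007 × sin(30°) / 9.81 = 2 × 21.0007 × 0.5 / 9.81 = 2.141 s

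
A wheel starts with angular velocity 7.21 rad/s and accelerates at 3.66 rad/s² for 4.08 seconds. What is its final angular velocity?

ω = ω₀ + αt = 7.21 + 3.66 × 4.08 = 22.14 rad/s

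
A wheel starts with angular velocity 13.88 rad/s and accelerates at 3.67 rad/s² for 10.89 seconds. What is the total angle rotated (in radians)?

θ = ω₀t + ½αt² = 13.88×10.89 + ½×3.67×10.89² = 368.77 rad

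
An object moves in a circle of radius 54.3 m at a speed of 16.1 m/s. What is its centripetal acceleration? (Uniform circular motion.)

a_c = v²/r = 16.1²/54.3 = 259.21/54.3 = 4.77 m/s²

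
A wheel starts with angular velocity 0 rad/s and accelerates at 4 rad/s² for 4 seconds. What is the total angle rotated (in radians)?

θ = ω₀t + ½αt² = 0×4 + ½×4×4² = 32.0 rad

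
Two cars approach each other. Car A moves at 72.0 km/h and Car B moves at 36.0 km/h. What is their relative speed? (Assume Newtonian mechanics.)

v_rel = v_A + v_B = 72.0 + 36.0 = 108.0 km/h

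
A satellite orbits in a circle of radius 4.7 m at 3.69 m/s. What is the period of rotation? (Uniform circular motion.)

T = 2πr/v = 2π×4.7/3.69 = 8.0 s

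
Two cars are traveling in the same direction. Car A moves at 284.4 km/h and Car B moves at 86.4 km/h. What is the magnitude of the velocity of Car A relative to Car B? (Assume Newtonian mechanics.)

v_rel = |v_A - v_B| = |284.4 - 86.4| = 198.0 km/h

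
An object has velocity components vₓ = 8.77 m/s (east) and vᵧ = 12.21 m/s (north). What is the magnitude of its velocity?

|v| = √(vₓ² + vᵧ²) = √(8.77² + 12.21²) = √(225.997) = 15.03 m/s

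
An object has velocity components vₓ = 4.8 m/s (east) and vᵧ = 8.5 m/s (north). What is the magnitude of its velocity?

|v| = √(vₓ² + vᵧ²) = √(4.8² + 8.5²) = √(95.29) = 9.76 m/s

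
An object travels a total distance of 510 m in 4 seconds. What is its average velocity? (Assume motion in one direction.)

v_avg = Δd / Δt = 510 / 4 = 127.5 m/s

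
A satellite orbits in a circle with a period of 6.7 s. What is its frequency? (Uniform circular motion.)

f = 1/T = 1/6.7 = 0.1493 Hz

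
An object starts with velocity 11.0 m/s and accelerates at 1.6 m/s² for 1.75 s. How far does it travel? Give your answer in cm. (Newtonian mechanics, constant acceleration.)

d = v₀ × t + ½ × a × t² = 11.0 × 1.75 + 0.5 × 1.6 × 1.75² = 21.7 m
d = 21.7 m / 0.01 = 2170 cm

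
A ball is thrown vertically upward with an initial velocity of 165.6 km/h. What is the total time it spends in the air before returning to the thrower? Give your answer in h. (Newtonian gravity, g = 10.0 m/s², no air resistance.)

v₀ = 165.6 km/h × 0.2777777777777778 = 46.0 m/s
t_total = 2 × v₀ / g = 2 × 46.0 / 10.0 = 9.2 s
t_total = 9.2 s / 3600.0 = 0.002556 h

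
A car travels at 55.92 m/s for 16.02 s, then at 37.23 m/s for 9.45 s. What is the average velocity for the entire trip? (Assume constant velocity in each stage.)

d₁ = v₁t₁ = 55.92 × 16.02 = 895.8384 m
d₂ = v₂t₂ = 37.23 × 9.45 = 351.8235 m
d_total = 1247.6619 m, t_total = 25.47 s
v_avg = d_total/t_total = 1247.6619/25.47 = 48.99 m/s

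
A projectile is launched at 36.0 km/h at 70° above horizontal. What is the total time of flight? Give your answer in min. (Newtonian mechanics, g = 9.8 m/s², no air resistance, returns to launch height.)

v₀ = 36.0 km/h × 0.2777777777777778 = 10.0 m/s
T = 2 × v₀ × sin(θ) / g = 2 × 10.0 × sin(70°) / 9.8 = 2 × 10.0 × 0.939693 / 9.8 = 1.91774 s
T = 1.91774 s / 60.0 = 0.03196 min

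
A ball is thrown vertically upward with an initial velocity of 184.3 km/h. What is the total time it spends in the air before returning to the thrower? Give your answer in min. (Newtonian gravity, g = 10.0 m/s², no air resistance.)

v₀ = 184.3 km/h × 0.2777777777777778 = 51.1944 m/s
t_total = 2 × v₀ / g = 2 × 51.1944 / 10.0 = 10.2389 s
t_total = 10.2389 s / 60.0 = 0.1706 min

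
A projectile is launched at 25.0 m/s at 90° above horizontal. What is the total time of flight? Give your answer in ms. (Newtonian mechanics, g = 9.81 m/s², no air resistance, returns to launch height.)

T = 2 × v₀ × sin(θ) / g = 2 × 25.0 × sin(90°) / 9.81 = 2 × 25.0 × 1.0 / 9.81 = 5.09684 s
T = 5.09684 s / 0.001 = 5097 ms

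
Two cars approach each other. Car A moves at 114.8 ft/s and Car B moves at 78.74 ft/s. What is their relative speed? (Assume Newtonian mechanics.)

v_rel = v_A + v_B = 114.8 + 78.74 = 193.54 ft/s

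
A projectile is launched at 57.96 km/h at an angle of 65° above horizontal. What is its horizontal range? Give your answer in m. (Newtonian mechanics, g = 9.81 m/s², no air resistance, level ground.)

v₀ = 57.96 km/h × 0.2777777777777778 = 16.1 m/s
R = v₀² × sin(2θ) / g = 16.1² × sin(2 × 65°) / 9.81 = 259.21 × 0.766044 / 9.81 = 20.24 m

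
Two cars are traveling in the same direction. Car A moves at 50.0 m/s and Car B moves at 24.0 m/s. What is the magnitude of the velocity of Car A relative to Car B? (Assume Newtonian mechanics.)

v_rel = |v_A - v_B| = |50.0 - 24.0| = 26.0 m/s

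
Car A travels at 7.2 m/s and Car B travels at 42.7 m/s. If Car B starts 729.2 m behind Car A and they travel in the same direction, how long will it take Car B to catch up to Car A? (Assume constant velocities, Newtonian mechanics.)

Relative speed: v_rel = 42.7 - 7.2 = 35.5 m/s
Time to catch: t = d₀/v_rel = 729.2/35.5 = 20.54 s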